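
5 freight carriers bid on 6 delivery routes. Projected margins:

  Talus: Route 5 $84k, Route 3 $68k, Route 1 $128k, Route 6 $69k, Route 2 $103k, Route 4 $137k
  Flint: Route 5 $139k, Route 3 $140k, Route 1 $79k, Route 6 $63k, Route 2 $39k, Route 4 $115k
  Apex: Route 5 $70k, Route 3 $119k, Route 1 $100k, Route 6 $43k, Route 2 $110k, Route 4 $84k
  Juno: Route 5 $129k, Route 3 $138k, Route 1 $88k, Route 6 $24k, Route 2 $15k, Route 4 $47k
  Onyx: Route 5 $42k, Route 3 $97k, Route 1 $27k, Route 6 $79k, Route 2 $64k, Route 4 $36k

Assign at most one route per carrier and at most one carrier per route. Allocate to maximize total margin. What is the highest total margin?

Optimal: Talus→Route 4 ($137k), Flint→Route 5 ($139k), Apex→Route 2 ($110k), Juno→Route 3 ($138k), Onyx→Route 6 ($79k) — total 137+139+110+138+79 = $603k.
Column-greedy (each route in turn goes to its best remaining carrier) gives $594k, worse by 9.
No other one-to-one assignment exceeds $603k.

Maximum total: $603k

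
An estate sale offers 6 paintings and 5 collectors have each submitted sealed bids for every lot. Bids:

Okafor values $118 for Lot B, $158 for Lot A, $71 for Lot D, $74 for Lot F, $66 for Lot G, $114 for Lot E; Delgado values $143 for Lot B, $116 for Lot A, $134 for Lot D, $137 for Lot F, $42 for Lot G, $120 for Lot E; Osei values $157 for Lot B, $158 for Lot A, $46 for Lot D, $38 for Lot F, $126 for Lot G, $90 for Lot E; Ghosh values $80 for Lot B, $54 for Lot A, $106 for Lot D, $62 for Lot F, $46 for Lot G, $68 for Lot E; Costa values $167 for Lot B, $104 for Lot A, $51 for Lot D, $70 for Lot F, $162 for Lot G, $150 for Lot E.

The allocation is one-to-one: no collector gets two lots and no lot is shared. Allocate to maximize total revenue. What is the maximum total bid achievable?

This is a one-to-one assignment (maximum-weight bipartite matching).
Optimal: Okafor→Lot A ($158), Delgado→Lot F ($137), Osei→Lot B ($157), Ghosh→Lot D ($106), Costa→Lot G ($162) — total 158+137+157+106+162 = $720.
Max-entry greedy (repeatedly take the single best remaining cell) gives $694, worse by 26.

Maximum total: $720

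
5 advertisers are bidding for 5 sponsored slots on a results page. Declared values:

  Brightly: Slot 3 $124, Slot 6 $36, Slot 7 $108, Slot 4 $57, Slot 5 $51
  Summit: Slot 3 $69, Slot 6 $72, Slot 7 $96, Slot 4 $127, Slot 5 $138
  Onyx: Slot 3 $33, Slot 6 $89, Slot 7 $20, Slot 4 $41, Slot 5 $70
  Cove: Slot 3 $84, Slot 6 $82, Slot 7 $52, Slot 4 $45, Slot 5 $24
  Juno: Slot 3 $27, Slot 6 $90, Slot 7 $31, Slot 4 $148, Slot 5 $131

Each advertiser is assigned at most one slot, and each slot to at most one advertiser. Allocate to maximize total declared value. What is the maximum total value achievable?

Optimal: Brightly→Slot 7 ($108), Summit→Slot 5 ($138), Onyx→Slot 6 ($89), Cove→Slot 3 ($84), Juno→Slot 4 ($148) — total 108+138+89+84+148 = $567.
Row-greedy (each advertiser in turn takes its best remaining slot) gives $551, worse by 16.
Swapping Juno↔Summit (Juno→Slot 5 $131, Summit→Slot 4 $127) loses 28.

Maximum total: $567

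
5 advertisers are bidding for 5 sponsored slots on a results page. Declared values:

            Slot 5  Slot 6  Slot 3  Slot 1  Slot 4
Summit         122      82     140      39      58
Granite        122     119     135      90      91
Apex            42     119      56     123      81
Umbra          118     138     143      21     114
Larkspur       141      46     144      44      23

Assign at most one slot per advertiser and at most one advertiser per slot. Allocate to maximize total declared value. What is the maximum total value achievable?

Optimal: Summit→Slot 3 ($140), Granite→Slot 6 ($119), Apex→Slot 1 ($123), Umbra→Slot 4 ($114), Larkspur→Slot 5 ($141) — total 140+119+123+114+141 = $637.
Column-greedy (each slot in turn goes to its best remaining advertiser) gives $633, worse by 4.
Next-best assignment: Summit→Slot 3, Granite→Slot 4, Apex→Slot 1, Umbra→Slot 6, Larkspur→Slot 5 = $633.

Maximum total: $637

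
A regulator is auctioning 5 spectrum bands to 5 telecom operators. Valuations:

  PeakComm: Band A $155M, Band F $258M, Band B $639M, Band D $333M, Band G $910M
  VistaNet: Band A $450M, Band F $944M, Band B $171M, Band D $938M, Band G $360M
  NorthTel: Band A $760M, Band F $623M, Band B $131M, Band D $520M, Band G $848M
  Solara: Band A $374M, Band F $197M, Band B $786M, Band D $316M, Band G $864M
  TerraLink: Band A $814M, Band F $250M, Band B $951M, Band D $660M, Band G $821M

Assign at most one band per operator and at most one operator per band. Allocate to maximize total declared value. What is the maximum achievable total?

This is a one-to-one assignment (maximum-weight bipartite matching).
Optimal: PeakComm→Band G ($910M), VistaNet→Band D ($938M), NorthTel→Band F ($623M), Solara→Band B ($786M), TerraLink→Band A ($814M) — total 910+938+623+786+814 = $4071M.
Row-greedy (each operator in turn takes its best remaining band) gives $4060M, worse by 11.
Next-best assignment: PeakComm→Band G, VistaNet→Band F, NorthTel→Band A, Solara→Band B, TerraLink→Band D = $4060M.

Maximum total: $4071M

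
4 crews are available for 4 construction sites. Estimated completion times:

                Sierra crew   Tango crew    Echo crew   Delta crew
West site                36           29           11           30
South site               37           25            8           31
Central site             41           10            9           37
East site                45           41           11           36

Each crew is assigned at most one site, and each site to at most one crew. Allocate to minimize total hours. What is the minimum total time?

Min total: 88 hours

Optimal: Sierra crew→West site (36 hours), Tango crew→Central site (10 hours), Echo crew→East site (11 hours), Delta crew→South site (31 hours) — total 36+10+11+31 = 88 hours.
Checked against all permutations: 88 hours is optimal.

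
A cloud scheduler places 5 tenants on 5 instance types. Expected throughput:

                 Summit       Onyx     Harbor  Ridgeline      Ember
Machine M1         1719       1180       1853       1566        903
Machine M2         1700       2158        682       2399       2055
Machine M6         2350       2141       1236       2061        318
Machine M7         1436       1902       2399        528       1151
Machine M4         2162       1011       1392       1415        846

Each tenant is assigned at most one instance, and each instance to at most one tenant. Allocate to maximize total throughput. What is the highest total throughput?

Optimal: Summit→Machine M4 (2162 ops/s), Onyx→Machine M6 (2141 ops/s), Harbor→Machine M7 (2399 ops/s), Ridgeline→Machine M1 (1566 ops/s), Ember→Machine M2 (2055 ops/s) — total 2162+2141+2399+1566+2055 = 10323 ops/s.
Row-greedy (each tenant in turn takes its best remaining instance) gives 9319 ops/s, worse by 1004.
Next-best assignment: Summit→Machine M4, Onyx→Machine M7, Harbor→Machine M1, Ridgeline→Machine M6, Ember→Machine M2 = 10033 ops/s.

Maximum total: 10323 ops/s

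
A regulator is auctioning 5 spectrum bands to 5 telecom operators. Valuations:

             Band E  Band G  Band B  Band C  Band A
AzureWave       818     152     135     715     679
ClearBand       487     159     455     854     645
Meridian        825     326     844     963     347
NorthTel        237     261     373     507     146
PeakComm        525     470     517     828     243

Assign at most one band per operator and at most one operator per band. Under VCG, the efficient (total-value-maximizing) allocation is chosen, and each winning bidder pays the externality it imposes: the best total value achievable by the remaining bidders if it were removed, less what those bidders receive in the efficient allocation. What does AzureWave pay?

AzureWave pays $93M.

Efficient allocation: AzureWave→Band E ($818M), ClearBand→Band A ($645M), Meridian→Band B ($844M), NorthTel→Band G ($261M), PeakComm→Band C ($828M); total welfare W = $3396M.
AzureWave receives Band E at value $818M, so the others get W − 818 = $2578M.
Without AzureWave: best allocation of the remaining 4 bidders over all 5 bands is ClearBand→Band A ($645M), Meridian→Band E ($825M), NorthTel→Band B ($373M), PeakComm→Band C ($828M), total $2671M.
VCG payment = (others' best without AzureWave) − (others' welfare with AzureWave) = 2671 − 2578 = $93M.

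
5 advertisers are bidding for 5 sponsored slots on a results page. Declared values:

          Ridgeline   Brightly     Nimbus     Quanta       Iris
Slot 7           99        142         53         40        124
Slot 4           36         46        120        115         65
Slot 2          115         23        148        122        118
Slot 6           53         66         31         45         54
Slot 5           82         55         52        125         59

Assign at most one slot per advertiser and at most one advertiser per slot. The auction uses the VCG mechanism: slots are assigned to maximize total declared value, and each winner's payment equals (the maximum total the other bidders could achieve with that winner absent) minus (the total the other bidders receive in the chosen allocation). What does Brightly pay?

Brightly pays $68.

Efficient allocation: Ridgeline→Slot 6 ($53), Brightly→Slot 7 ($142), Nimbus→Slot 4 ($120), Quanta→Slot 5 ($125), Iris→Slot 2 ($118); total welfare W = $558.
Brightly receives Slot 7 at value $142, so the others get W − 142 = $416.
Without Brightly: best allocation of the remaining 4 bidders over all 5 slots is Ridgeline→Slot 2 ($115), Nimbus→Slot 4 ($120), Quanta→Slot 5 ($125), Iris→Slot 7 ($124), total $484.
VCG payment = (others' best without Brightly) − (others' welfare with Brightly) = 484 − 416 = $68.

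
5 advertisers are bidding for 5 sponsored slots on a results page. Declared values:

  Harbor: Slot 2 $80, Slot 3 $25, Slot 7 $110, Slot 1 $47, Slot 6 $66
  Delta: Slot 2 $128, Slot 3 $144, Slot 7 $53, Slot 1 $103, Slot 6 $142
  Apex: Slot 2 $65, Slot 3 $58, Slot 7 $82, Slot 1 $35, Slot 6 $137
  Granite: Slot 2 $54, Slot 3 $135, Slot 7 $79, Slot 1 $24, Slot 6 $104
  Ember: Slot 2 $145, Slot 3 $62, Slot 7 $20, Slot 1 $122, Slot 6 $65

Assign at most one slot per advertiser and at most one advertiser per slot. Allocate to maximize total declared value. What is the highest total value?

Optimal: Harbor→Slot 7 ($110), Delta→Slot 2 ($128), Apex→Slot 6 ($137), Granite→Slot 3 ($135), Ember→Slot 1 ($122) — total 110+128+137+135+122 = $632.
Max-entry greedy (repeatedly take the single best remaining cell) gives $560, worse by 72.
Next-best assignment: Harbor→Slot 7, Delta→Slot 1, Apex→Slot 6, Granite→Slot 3, Ember→Slot 2 = $630.
No other one-to-one assignment exceeds $632.

Max total: $632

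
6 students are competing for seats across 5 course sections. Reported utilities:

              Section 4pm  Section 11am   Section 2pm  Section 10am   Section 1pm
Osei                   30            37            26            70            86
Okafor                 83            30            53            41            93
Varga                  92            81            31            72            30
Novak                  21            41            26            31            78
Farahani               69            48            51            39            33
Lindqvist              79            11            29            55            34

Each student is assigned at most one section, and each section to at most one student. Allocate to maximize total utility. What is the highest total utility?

Optimal: Lindqvist→Section 4pm (79 points), Varga→Section 11am (81 points), Farahani→Section 2pm (51 points), Osei→Section 10am (70 points), Okafor→Section 1pm (93 points) — total 79+81+51+70+93 = 374 points.
Row-greedy (each student in turn takes its best remaining section) gives 332 points, worse by 42.

Max total: 374 points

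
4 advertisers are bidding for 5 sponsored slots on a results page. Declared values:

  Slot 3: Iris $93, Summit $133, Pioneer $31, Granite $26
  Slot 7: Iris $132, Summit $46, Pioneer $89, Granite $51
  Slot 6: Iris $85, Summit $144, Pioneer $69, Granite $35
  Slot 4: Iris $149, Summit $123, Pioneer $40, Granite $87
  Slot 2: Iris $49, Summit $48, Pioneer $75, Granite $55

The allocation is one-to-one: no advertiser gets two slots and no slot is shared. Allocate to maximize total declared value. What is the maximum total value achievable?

Optimal: Iris→Slot 7 ($132), Summit→Slot 6 ($144), Pioneer→Slot 2 ($75), Granite→Slot 4 ($87) — total 132+144+75+87 = $438.
Next-best assignment: Iris→Slot 4, Summit→Slot 6, Pioneer→Slot 7, Granite→Slot 2 = $437.

Maximum total: $438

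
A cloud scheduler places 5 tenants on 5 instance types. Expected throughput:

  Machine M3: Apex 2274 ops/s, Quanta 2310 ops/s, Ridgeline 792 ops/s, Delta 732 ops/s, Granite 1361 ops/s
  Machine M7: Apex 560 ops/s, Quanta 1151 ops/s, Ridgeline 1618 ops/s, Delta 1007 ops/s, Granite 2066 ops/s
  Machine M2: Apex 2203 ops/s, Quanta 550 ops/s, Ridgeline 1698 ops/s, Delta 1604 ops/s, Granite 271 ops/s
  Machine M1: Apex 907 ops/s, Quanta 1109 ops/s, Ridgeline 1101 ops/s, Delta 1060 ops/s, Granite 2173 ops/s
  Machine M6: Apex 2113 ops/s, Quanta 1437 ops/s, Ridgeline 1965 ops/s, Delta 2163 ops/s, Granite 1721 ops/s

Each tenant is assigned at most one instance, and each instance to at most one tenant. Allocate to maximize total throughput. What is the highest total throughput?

Maximum total: 10467 ops/s

Optimal: Apex→Machine M2 (2203 ops/s), Quanta→Machine M3 (2310 ops/s), Ridgeline→Machine M7 (1618 ops/s), Delta→Machine M6 (2163 ops/s), Granite→Machine M1 (2173 ops/s) — total 2203+2310+1618+2163+2173 = 10467 ops/s.
Column-greedy (each instance in turn goes to its best remaining tenant) gives 9843 ops/s, worse by 624.
Next-best assignment: Apex→Machine M2, Quanta→Machine M3, Ridgeline→Machine M1, Delta→Machine M6, Granite→Machine M7 = 9843 ops/s.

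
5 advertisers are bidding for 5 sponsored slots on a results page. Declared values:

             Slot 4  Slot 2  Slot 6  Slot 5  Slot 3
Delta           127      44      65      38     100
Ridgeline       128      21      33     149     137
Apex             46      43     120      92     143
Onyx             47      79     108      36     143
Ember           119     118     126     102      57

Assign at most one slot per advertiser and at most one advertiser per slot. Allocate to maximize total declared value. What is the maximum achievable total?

Treat this as an assignment problem: match each advertiser to one slot.
Optimal: Delta→Slot 4 ($127), Ridgeline→Slot 5 ($149), Apex→Slot 6 ($120), Onyx→Slot 3 ($143), Ember→Slot 2 ($118) — total 127+149+120+143+118 = $657.
Swapping Apex↔Ember (Apex→Slot 2 $43, Ember→Slot 6 $126) loses 69.
No other one-to-one assignment exceeds $657.

Maximum total: $657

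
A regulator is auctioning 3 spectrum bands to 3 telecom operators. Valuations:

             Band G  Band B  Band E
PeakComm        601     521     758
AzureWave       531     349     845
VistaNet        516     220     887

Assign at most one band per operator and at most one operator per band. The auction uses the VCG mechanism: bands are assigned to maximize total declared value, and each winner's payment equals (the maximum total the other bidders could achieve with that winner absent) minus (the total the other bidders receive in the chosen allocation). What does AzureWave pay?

Efficient allocation: PeakComm→Band B ($521M), AzureWave→Band G ($531M), VistaNet→Band E ($887M); total welfare W = $1939M.
AzureWave receives Band G at value $531M, so the others get W − 531 = $1408M.
Without AzureWave: best allocation of the remaining 2 bidders over all 3 bands is PeakComm→Band G ($601M), VistaNet→Band E ($887M), total $1488M.
VCG payment = (others' best without AzureWave) − (others' welfare with AzureWave) = 1488 − 1408 = $80M.

AzureWave pays $80M.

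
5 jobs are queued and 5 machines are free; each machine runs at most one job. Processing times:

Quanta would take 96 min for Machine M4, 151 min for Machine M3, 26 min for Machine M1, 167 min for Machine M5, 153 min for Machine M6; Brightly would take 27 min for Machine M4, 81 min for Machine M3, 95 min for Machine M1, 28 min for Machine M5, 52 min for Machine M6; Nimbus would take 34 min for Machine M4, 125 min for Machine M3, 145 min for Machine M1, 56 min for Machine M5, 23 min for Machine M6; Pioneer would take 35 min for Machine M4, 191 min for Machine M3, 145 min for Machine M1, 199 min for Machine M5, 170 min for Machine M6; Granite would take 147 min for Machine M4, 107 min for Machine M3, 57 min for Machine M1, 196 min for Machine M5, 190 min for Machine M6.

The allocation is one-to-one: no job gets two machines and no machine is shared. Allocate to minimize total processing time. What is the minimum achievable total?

Min total: 219 min

Treat this as an assignment problem: match each job to one machine.
Optimal: Quanta→Machine M1 (26 min), Brightly→Machine M5 (28 min), Nimbus→Machine M6 (23 min), Pioneer→Machine M4 (35 min), Granite→Machine M3 (107 min) — total 26+28+23+35+107 = 219 min.
Min-entry greedy (repeatedly take the single cheapest remaining cell) gives 382 min, worse by 163.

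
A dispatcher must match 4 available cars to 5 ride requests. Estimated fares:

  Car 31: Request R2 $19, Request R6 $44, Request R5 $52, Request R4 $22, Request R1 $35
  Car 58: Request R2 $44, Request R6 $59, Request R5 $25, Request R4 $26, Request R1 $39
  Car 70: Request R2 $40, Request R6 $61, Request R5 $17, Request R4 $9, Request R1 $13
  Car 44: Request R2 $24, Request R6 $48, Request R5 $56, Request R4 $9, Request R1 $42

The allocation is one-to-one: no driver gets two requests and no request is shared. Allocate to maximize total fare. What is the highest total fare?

Max total: $199

Optimal: Car 31→Request R5 ($52), Car 58→Request R2 ($44), Car 70→Request R6 ($61), Car 44→Request R1 ($42) — total 52+44+61+42 = $199.
Row-greedy (each driver in turn takes its best remaining request) gives $193, worse by 6.
Next-best assignment: Car 31→Request R1, Car 58→Request R2, Car 70→Request R6, Car 44→Request R5 = $196.
Swapping Car 70↔Car 58 (Car 70→Request R2 $40, Car 58→Request R6 $59) loses 6.
Checked against all permutations: $199 is optimal.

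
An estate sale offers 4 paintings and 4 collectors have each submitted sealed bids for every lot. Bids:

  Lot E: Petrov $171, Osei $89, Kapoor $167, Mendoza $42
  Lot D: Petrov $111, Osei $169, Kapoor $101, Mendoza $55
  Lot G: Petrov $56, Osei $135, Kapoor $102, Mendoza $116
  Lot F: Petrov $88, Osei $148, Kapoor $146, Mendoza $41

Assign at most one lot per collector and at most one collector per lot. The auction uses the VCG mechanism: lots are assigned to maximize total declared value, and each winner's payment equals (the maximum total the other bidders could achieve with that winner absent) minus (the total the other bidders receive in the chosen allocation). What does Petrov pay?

Efficient allocation: Petrov→Lot E ($171), Osei→Lot D ($169), Kapoor→Lot F ($146), Mendoza→Lot G ($116); total welfare W = $602.
Petrov receives Lot E at value $171, so the others get W − 171 = $431.
Without Petrov: best allocation of the remaining 3 bidders over all 4 lots is Osei→Lot D ($169), Kapoor→Lot E ($167), Mendoza→Lot G ($116), total $452.
VCG payment = (others' best without Petrov) − (others' welfare with Petrov) = 452 − 431 = $21.

Petrov pays $21.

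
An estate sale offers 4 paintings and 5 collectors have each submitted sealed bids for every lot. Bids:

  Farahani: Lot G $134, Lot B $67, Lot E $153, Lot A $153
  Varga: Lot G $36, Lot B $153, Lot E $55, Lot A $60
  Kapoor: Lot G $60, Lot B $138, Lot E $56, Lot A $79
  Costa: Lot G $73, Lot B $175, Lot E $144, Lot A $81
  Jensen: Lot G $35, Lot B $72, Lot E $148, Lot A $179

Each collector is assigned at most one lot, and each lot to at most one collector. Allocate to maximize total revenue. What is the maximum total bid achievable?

Maximum total: $610

This is a one-to-one assignment (maximum-weight bipartite matching).
Optimal: Farahani→Lot G ($134), Varga→Lot B ($153), Costa→Lot E ($144), Jensen→Lot A ($179) — total 134+153+144+179 = $610.
Max-entry greedy (repeatedly take the single best remaining cell) gives $567, worse by 43.
Checked against all permutations: $610 is optimal.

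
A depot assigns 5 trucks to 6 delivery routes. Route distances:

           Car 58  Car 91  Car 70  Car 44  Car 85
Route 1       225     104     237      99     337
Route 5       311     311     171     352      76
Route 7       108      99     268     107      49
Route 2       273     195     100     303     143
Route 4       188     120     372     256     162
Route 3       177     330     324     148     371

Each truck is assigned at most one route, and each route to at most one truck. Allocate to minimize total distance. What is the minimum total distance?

Min total: 503 km

Optimal: Car 58→Route 7 (108 km), Car 91→Route 4 (120 km), Car 70→Route 2 (100 km), Car 44→Route 1 (99 km), Car 85→Route 5 (76 km) — total 108+120+100+99+76 = 503 km.
Column-greedy (each route in turn goes to its cheapest remaining truck) gives 562 km, worse by 59.
Next-best assignment: Car 58→Route 7, Car 91→Route 1, Car 70→Route 2, Car 44→Route 3, Car 85→Route 5 = 536 km.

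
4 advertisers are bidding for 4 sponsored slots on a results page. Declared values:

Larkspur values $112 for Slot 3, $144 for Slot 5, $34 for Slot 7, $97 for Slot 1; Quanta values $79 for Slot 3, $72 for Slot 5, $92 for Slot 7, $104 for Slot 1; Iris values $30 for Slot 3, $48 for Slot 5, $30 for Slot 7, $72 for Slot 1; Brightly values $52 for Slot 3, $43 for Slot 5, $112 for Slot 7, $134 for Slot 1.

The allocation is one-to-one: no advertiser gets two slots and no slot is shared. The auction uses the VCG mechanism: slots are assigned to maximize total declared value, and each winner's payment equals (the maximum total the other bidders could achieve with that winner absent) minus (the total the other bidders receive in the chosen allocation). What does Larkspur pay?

Larkspur pays $11.

Efficient allocation: Larkspur→Slot 5 ($144), Quanta→Slot 3 ($79), Iris→Slot 1 ($72), Brightly→Slot 7 ($112); total welfare W = $407.
Larkspur receives Slot 5 at value $144, so the others get W − 144 = $263.
Without Larkspur: best allocation of the remaining 3 bidders over all 4 slots is Quanta→Slot 7 ($92), Iris→Slot 5 ($48), Brightly→Slot 1 ($134), total $274.
VCG payment = (others' best without Larkspur) − (others' welfare with Larkspur) = 274 − 263 = $11.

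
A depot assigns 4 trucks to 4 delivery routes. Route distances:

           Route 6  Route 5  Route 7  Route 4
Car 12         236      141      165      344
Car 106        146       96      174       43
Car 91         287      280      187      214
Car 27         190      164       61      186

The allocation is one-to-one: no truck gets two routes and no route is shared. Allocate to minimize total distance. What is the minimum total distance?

Optimal: Car 12→Route 5 (141 km), Car 106→Route 4 (43 km), Car 91→Route 6 (287 km), Car 27→Route 7 (61 km) — total 141+43+287+61 = 532 km.
Row-greedy (each truck in turn takes its cheapest remaining route) gives 561 km, worse by 29.
Checked against all permutations: 532 km is optimal.

Min total: 532 km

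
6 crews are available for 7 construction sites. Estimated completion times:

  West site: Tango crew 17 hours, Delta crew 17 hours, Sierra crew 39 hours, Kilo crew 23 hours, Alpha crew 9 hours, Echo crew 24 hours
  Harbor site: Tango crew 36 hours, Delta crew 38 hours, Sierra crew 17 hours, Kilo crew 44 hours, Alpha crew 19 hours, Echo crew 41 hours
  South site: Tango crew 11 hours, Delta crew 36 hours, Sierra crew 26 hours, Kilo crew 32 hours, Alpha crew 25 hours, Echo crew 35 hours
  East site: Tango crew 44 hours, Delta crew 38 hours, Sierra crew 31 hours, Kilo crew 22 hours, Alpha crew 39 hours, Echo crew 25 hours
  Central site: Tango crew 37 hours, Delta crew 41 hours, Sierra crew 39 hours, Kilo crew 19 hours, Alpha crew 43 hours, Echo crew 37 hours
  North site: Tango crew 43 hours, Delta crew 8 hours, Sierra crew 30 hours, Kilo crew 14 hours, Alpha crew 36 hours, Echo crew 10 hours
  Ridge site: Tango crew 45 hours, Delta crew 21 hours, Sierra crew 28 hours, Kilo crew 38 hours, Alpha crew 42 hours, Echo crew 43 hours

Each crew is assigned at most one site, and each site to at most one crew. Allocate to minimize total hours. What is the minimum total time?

This is a one-to-one assignment (minimum-cost bipartite matching).
Optimal: Tango crew→South site (11 hours), Delta crew→Ridge site (21 hours), Sierra crew→Harbor site (17 hours), Kilo crew→Central site (19 hours), Alpha crew→West site (9 hours), Echo crew→North site (10 hours) — total 11+21+17+19+9+10 = 87 hours.
Column-greedy (each site in turn goes to its cheapest remaining crew) gives 104 hours, worse by 17.
Checked against all permutations: 87 hours is optimal.

Minimum total: 87 hours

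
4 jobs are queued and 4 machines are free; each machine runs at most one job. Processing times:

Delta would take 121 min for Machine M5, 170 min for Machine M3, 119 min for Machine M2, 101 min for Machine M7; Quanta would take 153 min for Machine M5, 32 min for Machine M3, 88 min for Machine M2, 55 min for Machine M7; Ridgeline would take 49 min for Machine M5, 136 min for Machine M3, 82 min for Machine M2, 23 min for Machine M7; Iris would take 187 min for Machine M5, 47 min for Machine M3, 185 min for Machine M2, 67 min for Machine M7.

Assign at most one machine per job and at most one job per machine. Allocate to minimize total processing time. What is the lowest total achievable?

Optimal: Delta→Machine M2 (119 min), Quanta→Machine M3 (32 min), Ridgeline→Machine M5 (49 min), Iris→Machine M7 (67 min) — total 119+32+49+67 = 267 min.
Row-greedy (each job in turn takes its cheapest remaining machine) gives 367 min, worse by 100.
Next-best assignment: Delta→Machine M2, Quanta→Machine M7, Ridgeline→Machine M5, Iris→Machine M3 = 270 min.
Swapping Iris↔Ridgeline (Iris→Machine M5 187 min, Ridgeline→Machine M7 23 min) adds 94.
Checked against all permutations: 267 min is optimal.

Minimum total: 267 min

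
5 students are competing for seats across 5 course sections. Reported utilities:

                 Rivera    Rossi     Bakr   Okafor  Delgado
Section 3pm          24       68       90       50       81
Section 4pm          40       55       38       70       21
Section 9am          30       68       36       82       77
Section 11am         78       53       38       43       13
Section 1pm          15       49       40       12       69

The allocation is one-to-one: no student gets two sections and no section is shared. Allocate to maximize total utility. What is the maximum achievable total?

Max total: 375 points

Optimal: Rivera→Section 11am (78 points), Rossi→Section 9am (68 points), Bakr→Section 3pm (90 points), Okafor→Section 4pm (70 points), Delgado→Section 1pm (69 points) — total 78+68+90+70+69 = 375 points.
Column-greedy (each section in turn goes to its best remaining student) gives 364 points, worse by 11.
Next-best assignment: Rivera→Section 11am, Rossi→Section 4pm, Bakr→Section 3pm, Okafor→Section 9am, Delgado→Section 1pm = 374 points.
Checked against all permutations: 375 points is optimal.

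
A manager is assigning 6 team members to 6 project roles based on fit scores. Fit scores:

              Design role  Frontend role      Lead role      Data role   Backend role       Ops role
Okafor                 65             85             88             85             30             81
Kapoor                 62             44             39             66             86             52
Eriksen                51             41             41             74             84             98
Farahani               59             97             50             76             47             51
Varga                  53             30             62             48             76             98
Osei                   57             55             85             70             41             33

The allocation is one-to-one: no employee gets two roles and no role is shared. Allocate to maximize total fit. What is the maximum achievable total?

Optimal: Okafor→Data role (85 pts), Kapoor→Design role (62 pts), Eriksen→Backend role (84 pts), Farahani→Frontend role (97 pts), Varga→Ops role (98 pts), Osei→Lead role (85 pts) — total 85+62+84+97+98+85 = 511 pts.
Row-greedy (each employee in turn takes its best remaining role) gives 492 pts, worse by 19.

Maximum total: 511 pts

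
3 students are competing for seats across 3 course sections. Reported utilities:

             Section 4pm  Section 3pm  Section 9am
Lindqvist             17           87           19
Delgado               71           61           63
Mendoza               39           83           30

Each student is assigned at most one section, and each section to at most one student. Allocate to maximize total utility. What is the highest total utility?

Treat this as an assignment problem: match each student to one section.
Optimal: Lindqvist→Section 3pm (87 points), Delgado→Section 9am (63 points), Mendoza→Section 4pm (39 points) — total 87+63+39 = 189 points.
Row-greedy (each student in turn takes its best remaining section) gives 188 points, worse by 1.

Max total: 189 points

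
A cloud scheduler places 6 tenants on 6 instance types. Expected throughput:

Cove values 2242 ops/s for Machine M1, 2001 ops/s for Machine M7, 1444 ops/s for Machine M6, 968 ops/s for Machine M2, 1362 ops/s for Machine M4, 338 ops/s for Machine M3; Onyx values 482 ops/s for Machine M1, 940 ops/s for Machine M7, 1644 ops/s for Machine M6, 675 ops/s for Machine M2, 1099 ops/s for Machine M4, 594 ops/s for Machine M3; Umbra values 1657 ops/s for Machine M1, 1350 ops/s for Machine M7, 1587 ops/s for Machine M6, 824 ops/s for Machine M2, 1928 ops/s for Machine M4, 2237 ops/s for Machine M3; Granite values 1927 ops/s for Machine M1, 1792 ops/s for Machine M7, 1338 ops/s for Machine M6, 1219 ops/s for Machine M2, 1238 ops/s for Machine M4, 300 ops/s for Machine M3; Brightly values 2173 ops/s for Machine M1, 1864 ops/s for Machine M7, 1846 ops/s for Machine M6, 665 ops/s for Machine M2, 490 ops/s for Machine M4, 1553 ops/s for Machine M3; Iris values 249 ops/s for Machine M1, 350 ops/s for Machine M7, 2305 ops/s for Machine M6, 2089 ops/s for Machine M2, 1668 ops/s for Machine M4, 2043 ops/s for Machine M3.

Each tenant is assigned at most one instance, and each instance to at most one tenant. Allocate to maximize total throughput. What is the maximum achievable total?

Optimal: Cove→Machine M7 (2001 ops/s), Onyx→Machine M6 (1644 ops/s), Umbra→Machine M3 (2237 ops/s), Granite→Machine M4 (1238 ops/s), Brightly→Machine M1 (2173 ops/s), Iris→Machine M2 (2089 ops/s) — total 2001+1644+2237+1238+2173+2089 = 11382 ops/s.
Column-greedy (each instance in turn goes to its best remaining tenant) gives 10152 ops/s, worse by 1230.
Checked against all permutations: 11382 ops/s is optimal.

Maximum total: 11382 ops/s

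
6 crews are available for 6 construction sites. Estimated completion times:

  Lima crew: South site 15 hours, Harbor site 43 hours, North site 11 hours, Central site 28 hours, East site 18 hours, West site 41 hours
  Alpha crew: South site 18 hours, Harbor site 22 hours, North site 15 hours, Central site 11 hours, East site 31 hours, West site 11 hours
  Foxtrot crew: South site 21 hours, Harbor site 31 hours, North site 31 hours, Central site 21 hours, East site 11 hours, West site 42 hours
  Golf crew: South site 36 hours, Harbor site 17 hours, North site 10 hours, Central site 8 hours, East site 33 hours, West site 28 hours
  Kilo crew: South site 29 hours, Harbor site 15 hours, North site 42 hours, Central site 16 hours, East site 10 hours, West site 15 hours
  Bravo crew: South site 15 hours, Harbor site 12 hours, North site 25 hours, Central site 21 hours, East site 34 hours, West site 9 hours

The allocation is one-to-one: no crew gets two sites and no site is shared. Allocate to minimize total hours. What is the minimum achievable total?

Optimal: Lima crew→South site (15 hours), Alpha crew→Central site (11 hours), Foxtrot crew→East site (11 hours), Golf crew→North site (10 hours), Kilo crew→Harbor site (15 hours), Bravo crew→West site (9 hours) — total 15+11+11+10+15+9 = 71 hours.
Min-entry greedy (repeatedly take the single cheapest remaining cell) gives 87 hours, worse by 16.

Min total: 71 hours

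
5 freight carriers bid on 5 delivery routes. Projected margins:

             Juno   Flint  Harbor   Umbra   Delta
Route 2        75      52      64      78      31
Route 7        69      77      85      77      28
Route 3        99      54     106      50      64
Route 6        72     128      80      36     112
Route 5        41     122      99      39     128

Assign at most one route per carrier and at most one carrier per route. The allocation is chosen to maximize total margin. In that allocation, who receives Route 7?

Harbor receives Route 7.

Treat this as an assignment problem: match each carrier to one route.
Optimal: Juno→Route 3 ($99k), Flint→Route 6 ($128k), Harbor→Route 7 ($85k), Umbra→Route 2 ($78k), Delta→Route 5 ($128k) — total 99+128+85+78+128 = $518k.
Max-entry greedy (repeatedly take the single best remaining cell) gives $509k, worse by 9.
Swapping Flint↔Delta (Flint→Route 5 $122k, Delta→Route 6 $112k) loses 22.
Harbor's own top route is Route 3 ($106k), but forcing Harbor→Route 3 and reassigning the rest optimally gives only $514k — worse by 4.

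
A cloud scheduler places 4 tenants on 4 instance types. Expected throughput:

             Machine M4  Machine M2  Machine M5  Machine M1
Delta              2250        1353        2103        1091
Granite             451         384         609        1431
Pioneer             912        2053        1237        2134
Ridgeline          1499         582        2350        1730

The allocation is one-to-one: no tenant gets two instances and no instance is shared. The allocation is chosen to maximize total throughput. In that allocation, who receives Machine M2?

Optimal: Delta→Machine M4 (2250 ops/s), Granite→Machine M1 (1431 ops/s), Pioneer→Machine M2 (2053 ops/s), Ridgeline→Machine M5 (2350 ops/s) — total 2250+1431+2053+2350 = 8084 ops/s.
Max-entry greedy (repeatedly take the single best remaining cell) gives 7118 ops/s, worse by 966.
Next-best assignment: Delta→Machine M4, Granite→Machine M2, Pioneer→Machine M1, Ridgeline→Machine M5 = 7118 ops/s.
Swapping Delta↔Granite (Delta→Machine M1 1091 ops/s, Granite→Machine M4 451 ops/s) loses 2139.
Pioneer's own top instance is Machine M1 (2134 ops/s), but forcing Pioneer→Machine M1 and reassigning the rest optimally gives only 7118 ops/s — worse by 966.

Pioneer receives Machine M2.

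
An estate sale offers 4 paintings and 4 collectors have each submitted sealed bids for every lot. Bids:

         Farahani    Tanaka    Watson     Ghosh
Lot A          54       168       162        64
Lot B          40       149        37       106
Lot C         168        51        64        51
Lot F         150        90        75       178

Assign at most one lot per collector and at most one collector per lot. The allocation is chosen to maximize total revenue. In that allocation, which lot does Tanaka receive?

Tanaka receives Lot B.

Optimal: Farahani→Lot C ($168), Tanaka→Lot B ($149), Watson→Lot A ($162), Ghosh→Lot F ($178) — total 168+149+162+178 = $657.
Max-entry greedy (repeatedly take the single best remaining cell) gives $551, worse by 106.
Every other assignment is strictly worse.
Tanaka's own top lot is Lot A ($168), but forcing Tanaka→Lot A and reassigning the rest optimally gives only $551 — worse by 106.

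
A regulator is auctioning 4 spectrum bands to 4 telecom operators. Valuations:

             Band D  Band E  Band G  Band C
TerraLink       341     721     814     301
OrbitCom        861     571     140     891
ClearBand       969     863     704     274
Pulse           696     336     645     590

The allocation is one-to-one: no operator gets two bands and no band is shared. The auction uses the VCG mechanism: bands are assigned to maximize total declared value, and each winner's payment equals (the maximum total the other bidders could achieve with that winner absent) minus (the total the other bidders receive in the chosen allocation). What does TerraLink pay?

Efficient allocation: TerraLink→Band G ($814M), OrbitCom→Band C ($891M), ClearBand→Band E ($863M), Pulse→Band D ($696M); total welfare W = $3264M.
TerraLink receives Band G at value $814M, so the others get W − 814 = $2450M.
Without TerraLink: best allocation of the remaining 3 bidders over all 4 bands is OrbitCom→Band C ($891M), ClearBand→Band D ($969M), Pulse→Band G ($645M), total $2505M.
VCG payment = (others' best without TerraLink) − (others' welfare with TerraLink) = 2505 − 2450 = $55M.

TerraLink pays $55M.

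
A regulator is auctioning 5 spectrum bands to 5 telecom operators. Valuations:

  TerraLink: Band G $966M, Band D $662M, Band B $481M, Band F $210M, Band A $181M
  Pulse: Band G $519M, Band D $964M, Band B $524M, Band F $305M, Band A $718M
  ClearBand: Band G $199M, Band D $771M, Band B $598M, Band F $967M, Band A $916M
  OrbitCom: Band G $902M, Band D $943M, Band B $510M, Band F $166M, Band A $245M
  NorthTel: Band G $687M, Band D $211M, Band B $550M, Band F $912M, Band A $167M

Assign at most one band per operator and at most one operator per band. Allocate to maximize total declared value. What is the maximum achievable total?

This is a one-to-one assignment (maximum-weight bipartite matching).
Optimal: TerraLink→Band G ($966M), Pulse→Band D ($964M), ClearBand→Band A ($916M), OrbitCom→Band B ($510M), NorthTel→Band F ($912M) — total 966+964+916+510+912 = $4268M.
Row-greedy (each operator in turn takes its best remaining band) gives $3574M, worse by 694.
Next-best assignment: TerraLink→Band G, Pulse→Band B, ClearBand→Band A, OrbitCom→Band D, NorthTel→Band F = $4261M.
Swapping ClearBand↔Pulse (ClearBand→Band D $771M, Pulse→Band A $718M) loses 391.
Every other assignment is strictly worse.

Max total: $4268M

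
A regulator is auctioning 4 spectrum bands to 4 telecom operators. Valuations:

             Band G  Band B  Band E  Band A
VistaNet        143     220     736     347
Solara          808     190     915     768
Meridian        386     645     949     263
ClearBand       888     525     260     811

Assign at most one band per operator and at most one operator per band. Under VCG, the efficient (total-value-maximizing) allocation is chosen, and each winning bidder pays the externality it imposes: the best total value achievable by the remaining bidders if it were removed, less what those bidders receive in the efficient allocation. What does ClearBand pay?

Efficient allocation: VistaNet→Band E ($736M), Solara→Band A ($768M), Meridian→Band B ($645M), ClearBand→Band G ($888M); total welfare W = $3037M.
ClearBand receives Band G at value $888M, so the others get W − 888 = $2149M.
Without ClearBand: best allocation of the remaining 3 bidders over all 4 bands is VistaNet→Band E ($736M), Solara→Band G ($808M), Meridian→Band B ($645M), total $2189M.
VCG payment = (others' best without ClearBand) − (others' welfare with ClearBand) = 2189 − 2149 = $40M.

ClearBand pays $40M.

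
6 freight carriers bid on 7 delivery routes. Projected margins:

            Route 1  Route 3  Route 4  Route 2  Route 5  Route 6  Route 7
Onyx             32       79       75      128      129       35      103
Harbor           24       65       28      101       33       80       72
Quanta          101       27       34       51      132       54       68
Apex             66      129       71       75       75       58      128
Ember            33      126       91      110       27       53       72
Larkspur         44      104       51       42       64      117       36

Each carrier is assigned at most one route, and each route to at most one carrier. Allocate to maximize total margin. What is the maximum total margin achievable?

Maximum total: $702k

This is a one-to-one assignment (maximum-weight bipartite matching).
Optimal: Onyx→Route 5 ($129k), Harbor→Route 2 ($101k), Quanta→Route 1 ($101k), Apex→Route 7 ($128k), Ember→Route 3 ($126k), Larkspur→Route 6 ($117k) — total 129+101+101+128+126+117 = $702k.
Column-greedy (each route in turn goes to its best remaining carrier) gives $593k, worse by 109.
Next-best assignment: Onyx→Route 4, Harbor→Route 2, Quanta→Route 5, Apex→Route 7, Ember→Route 3, Larkspur→Route 6 = $679k.
Swapping Onyx↔Ember (Onyx→Route 3 $79k, Ember→Route 5 $27k) loses 149.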